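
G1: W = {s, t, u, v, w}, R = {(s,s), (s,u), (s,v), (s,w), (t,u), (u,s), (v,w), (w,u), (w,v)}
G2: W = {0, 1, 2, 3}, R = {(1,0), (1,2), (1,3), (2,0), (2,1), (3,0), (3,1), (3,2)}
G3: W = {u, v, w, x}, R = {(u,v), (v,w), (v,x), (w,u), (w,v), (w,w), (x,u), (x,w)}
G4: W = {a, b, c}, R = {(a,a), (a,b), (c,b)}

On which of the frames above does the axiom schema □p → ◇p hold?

G1, G3

Frame correspondent (Sahlqvist): ∀x ∃y Rxy — i.e. seriality.
G1: condition met.
G2: fails — world 0 has no successor.
G3: condition met.
G4: fails — world b has no successor.
Valid on: G1, G3.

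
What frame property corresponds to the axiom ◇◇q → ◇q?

Transitivity

This schema is equivalent to the 4 axiom □q → □□q.
It corresponds to transitivity: ∀x ∀y ∀z (Rxy ∧ Ryz → Rxz).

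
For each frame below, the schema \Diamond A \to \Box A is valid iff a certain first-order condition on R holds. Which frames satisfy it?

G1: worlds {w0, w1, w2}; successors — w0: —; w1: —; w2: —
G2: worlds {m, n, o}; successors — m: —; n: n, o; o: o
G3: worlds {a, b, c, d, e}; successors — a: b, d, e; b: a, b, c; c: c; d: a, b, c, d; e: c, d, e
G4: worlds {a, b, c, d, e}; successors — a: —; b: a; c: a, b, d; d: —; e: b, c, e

Frame correspondent (Sahlqvist): \forall x \forall y \forall z (Rxy \wedge Rxz \to y = z) — i.e. partial functionality.
G1: holds.
G2: fails — n sees both n and o.
G3: fails — a sees both b and d.
G4: fails — c sees both a and b.
Valid on: G1.

G1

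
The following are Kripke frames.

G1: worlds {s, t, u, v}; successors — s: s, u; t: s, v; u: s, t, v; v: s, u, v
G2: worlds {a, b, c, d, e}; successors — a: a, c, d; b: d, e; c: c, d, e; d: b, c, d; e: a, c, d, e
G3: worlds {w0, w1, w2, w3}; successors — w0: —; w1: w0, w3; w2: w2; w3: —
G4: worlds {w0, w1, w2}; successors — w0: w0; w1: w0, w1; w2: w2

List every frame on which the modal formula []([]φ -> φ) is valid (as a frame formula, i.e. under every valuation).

Frame correspondent (Sahlqvist): forall x forall y (Rxy -> Ryy) — i.e. shift-reflexivity.
G1: fails — Rut but not Rtt.
G2: fails — Rdb but not Rbb.
G3: fails — Rw1w0 but not Rw0w0.
G4: condition met.

G4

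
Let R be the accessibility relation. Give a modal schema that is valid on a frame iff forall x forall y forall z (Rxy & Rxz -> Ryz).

◇s → □◇s

The condition is the Euclidean property. The 5 schema ◇s → □◇s defines it.
Suppose ◇s→□◇s is valid. Take Rxy, Rxz and set V(s)={y}. Then ◇s at x, so □◇s at x, so ◇s at z, so some w with Rzw has s; w=y, i.e. Rzy. By symmetry of the argument, Ryz.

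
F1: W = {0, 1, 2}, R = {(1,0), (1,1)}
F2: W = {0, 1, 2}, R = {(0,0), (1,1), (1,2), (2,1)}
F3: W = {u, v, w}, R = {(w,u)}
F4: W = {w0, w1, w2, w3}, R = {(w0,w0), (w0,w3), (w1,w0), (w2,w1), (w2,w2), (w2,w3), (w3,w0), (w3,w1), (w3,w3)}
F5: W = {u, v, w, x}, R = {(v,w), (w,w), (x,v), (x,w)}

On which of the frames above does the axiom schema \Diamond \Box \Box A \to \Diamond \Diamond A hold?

F2, F4, F5

This is the axiom for a generalized confluence (Geach) condition; its first-order frame correspondent is \forall x \forall y (xRy \to \exists w (y R^2 w \wedge x R^2 w)).
F1: fails — 1R0 but no w with 0R²w and 1R²w.
F2: condition met.
F3: fails — wRu but no t with uR²t and wR²t.
F4: condition met.
F5: condition met.
Valid on: F2, F4, F5.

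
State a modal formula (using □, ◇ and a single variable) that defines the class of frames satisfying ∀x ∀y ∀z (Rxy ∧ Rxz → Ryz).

◇p → □◇p

This is the Euclidean property; the standard corresponding axiom is 5: ◇p → □◇p.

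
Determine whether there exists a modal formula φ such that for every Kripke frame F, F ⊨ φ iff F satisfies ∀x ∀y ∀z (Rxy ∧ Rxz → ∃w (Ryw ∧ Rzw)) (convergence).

Yes: it is convergence, defined by the .2 schema ◇□p → □◇p.

Definable; ◇□p → □◇p defines it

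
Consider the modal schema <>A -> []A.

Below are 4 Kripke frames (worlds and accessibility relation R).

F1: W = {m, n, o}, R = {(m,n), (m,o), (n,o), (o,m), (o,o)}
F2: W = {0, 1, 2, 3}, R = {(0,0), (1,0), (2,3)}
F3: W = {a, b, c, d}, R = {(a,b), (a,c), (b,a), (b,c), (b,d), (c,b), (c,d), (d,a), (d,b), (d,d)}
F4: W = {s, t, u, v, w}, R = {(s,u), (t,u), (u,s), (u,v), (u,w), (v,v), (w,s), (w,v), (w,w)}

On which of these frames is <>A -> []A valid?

F2

Frame correspondent (Sahlqvist): forall x forall y forall z (Rxy & Rxz -> y = z) — i.e. partial functionality.
F1: fails — m sees both n and o.
F2: satisfies the condition.
F3: fails — a sees both b and c.
F4: fails — u sees both s and v.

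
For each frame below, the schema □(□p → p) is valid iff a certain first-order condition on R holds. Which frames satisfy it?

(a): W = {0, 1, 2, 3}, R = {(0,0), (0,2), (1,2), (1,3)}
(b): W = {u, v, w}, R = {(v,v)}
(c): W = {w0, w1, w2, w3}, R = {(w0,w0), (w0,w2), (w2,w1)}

(b)

Frame correspondent (Sahlqvist): ∀x ∀y (Rxy → Ryy) — i.e. shift-reflexivity.
(a): fails — R12 but not R22.
(b): condition met.
(c): fails — Rw0w2 but not Rw2w2.
Valid on: (b).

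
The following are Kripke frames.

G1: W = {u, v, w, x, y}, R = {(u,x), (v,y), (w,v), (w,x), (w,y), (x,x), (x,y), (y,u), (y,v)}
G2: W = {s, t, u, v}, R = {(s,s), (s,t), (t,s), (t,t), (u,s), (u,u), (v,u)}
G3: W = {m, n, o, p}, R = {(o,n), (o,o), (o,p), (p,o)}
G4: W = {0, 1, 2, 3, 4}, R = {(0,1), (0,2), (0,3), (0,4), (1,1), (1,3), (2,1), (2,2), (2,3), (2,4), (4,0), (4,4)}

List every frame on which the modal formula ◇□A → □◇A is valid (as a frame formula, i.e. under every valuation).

G2

The schema corresponds to convergence: ∀x ∀y ∀z (Rxy ∧ Rxz → ∃w (Ryw ∧ Rzw)).
G1: fails — Rwx and Rwy but x and y have no common successor.
G2: ✓.
G3: fails — Roo and Ron but o and n have no common successor.
G4: fails — R02 and R03 but 2 and 3 have no common successor.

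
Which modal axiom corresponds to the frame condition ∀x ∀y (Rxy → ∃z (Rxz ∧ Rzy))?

□□r → □r

A defining formula is □□r → □r (the C4 axiom).
Suppose □□r→□r is valid. Take Rxy and set V(r)={w : xR²w}. Then □□r at x, so □r at x, so r at y, i.e. ∃z(Rxz∧Rzy).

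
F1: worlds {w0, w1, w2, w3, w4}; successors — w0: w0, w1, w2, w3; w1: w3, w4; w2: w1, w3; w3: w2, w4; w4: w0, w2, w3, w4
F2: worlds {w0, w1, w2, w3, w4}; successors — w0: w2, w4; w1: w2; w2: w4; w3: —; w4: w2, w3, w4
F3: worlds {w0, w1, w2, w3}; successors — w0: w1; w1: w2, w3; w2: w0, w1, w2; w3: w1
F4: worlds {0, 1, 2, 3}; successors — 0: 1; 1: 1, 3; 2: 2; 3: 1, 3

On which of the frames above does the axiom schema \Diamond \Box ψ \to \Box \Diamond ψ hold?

F4

This is the axiom for convergence; its first-order frame correspondent is \forall x \forall y \forall z (Rxy \wedge Rxz \to \exists w (Ryw \wedge Rzw)).
F1: fails — Rw0w2 and Rw0w3 but w2 and w3 have no common successor.
F2: fails — Rw4w4 and Rw4w3 but w4 and w3 have no common successor.
F3: fails — Rw2w1 and Rw2w0 but w1 and w0 have no common successor.
F4: ✓.
Valid on: F4.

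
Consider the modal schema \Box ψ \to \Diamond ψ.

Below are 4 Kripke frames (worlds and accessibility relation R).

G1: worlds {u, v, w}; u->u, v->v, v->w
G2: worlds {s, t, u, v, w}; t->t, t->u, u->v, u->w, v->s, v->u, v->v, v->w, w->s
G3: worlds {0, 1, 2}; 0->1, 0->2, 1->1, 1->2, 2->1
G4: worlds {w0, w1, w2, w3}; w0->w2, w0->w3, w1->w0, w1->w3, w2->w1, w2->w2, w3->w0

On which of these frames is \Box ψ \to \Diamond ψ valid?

G3, G4

This is the axiom for seriality; its first-order frame correspondent is \forall x \exists y Rxy.
G1: fails — world w has no successor.
G2: fails — world s has no successor.
G3: ✓.
G4: ✓.
Valid on: G3, G4.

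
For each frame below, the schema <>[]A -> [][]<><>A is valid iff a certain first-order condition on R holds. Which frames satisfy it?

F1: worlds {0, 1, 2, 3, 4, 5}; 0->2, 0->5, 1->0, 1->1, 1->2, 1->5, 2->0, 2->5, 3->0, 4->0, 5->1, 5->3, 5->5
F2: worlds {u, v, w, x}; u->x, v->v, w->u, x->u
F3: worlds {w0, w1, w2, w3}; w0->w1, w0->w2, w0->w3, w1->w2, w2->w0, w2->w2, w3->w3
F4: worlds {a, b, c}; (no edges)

This is the axiom for a generalized confluence (Geach) condition; its first-order frame correspondent is forall x forall y forall z ((xRy & x R^2 z) -> exists w (yRw & z R^2 w)).
F1: fails — 5R3, 5R²2 but no w with 3Rw and 2R²w.
F2: holds.
F3: fails — w0Rw1, w0R²w3 but no w with w1Rw and w3R²w.
F4: holds.
Valid on: F2, F4.

F2, F4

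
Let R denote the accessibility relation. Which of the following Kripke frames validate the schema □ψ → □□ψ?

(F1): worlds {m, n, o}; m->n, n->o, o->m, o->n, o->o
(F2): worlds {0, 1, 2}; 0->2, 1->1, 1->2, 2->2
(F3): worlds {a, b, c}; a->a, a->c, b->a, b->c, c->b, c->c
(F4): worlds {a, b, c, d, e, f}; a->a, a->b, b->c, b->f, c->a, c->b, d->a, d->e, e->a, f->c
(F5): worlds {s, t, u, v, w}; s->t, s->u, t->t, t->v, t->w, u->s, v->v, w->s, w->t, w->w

(F2)

Frame correspondent (Sahlqvist): ∀x ∀y ∀z (Rxy ∧ Ryz → Rxz) — i.e. transitivity.
(F1): fails — Rno and Rom but not Rnm.
(F2): holds.
(F3): fails — Rbc and Rcb but not Rbb.
(F4): fails — Rbc and Rcb but not Rbb.
(F5): fails — Rwt and Rtv but not Rwv.
Valid on: (F2).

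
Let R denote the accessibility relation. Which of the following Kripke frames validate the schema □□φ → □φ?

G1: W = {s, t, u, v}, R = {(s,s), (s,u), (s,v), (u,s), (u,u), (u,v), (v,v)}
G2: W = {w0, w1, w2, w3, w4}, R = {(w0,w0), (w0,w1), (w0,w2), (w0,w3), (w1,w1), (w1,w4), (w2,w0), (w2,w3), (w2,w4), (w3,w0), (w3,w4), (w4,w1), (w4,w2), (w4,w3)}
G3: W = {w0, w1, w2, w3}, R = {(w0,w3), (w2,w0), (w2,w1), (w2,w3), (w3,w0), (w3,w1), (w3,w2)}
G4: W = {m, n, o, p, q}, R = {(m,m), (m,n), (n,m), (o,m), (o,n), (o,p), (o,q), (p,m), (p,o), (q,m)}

G1

This is the axiom for density; its first-order frame correspondent is ∀x ∀y (Rxy → ∃z (Rxz ∧ Rzy)).
G1: satisfies the condition.
G2: fails — Rw4w2 but no z with Rw4z and Rzw2.
G3: fails — Rw3w2 but no z with Rw3z and Rzw2.
G4: fails — Rop but no z with Roz and Rzp.
Valid on: G1.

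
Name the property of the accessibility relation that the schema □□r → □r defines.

density: ∀x ∀y (Rxy → ∃z (Rxz ∧ Rzy))

Suppose □□r→□r is valid. Take Rxy and set V(r)={w : xR²w}. Then □□r at x, so □r at x, so r at y, i.e. ∃z(Rxz∧Rzy).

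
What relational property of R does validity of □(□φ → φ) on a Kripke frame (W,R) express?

This is the T□ axiom.
It corresponds to shift-reflexivity: ∀x ∀y (Rxy → Ryy).

shift-reflexivity: ∀x ∀y (Rxy → Ryy)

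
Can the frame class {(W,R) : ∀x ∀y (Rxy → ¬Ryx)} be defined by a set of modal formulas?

Not definable by any modal formula

If a class were modally definable it would be closed under surjective bounded morphisms (Goldblatt–Thomason).
The 3-cycle (worlds s,t,u with s→t→u→s) is asymmetric. Mapping every world to a single reflexive point • is a surjective bounded morphism, and the reflexive point is not asymmetric (R•• but asymmetry requires ¬R••).
So the class is not modally definable.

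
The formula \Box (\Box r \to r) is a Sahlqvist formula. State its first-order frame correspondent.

Suppose □(□r→r) is valid. Take Rxy and set V(r)={w : Ryw}. Then at y, □r holds; since □(□r→r) at x, □r→r at y, so r at y, i.e. Ryy.
Conversely, on a frame with shift-reflexivity the schema holds at every world under every valuation.
So the correspondent is shift-reflexivity.

shift-reflexivity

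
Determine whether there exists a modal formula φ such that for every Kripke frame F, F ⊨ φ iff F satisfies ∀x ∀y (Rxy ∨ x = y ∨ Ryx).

If a class were modally definable it would be closed under disjoint unions (Goldblatt–Thomason).
Take 2 disjoint single-world reflexive frames: each is trivially connected, but their disjoint union has 2 worlds with no edge between distinct components, so it is not connected.
So the class is not modally definable.

No — not modally definable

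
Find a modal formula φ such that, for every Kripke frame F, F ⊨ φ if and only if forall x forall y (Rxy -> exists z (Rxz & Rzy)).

□□q → □q

A defining formula is □□q → □q (the C4 axiom).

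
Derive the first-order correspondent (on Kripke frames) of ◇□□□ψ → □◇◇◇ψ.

This is a Sahlqvist (Geach-type) schema ◇^1□^3ψ → □^1◇^3ψ.
Minimal-valuation argument: fix x; take any y with xR^1y and any z with xR^1z. Set V(ψ) to the set of worlds R-reachable from y in exactly 3 steps. Then □^3ψ holds at y, so the antecedent holds at x; validity forces ◇^3ψ at z, giving a w with zR^3w and yR^3w.
First-order correspondent: ∀x ∀y ∀z ((xRy ∧ xRz) → ∃w (yR³w ∧ zR³w)).

∀x ∀y ∀z ((xRy ∧ xRz) → ∃w (yR³w ∧ zR³w))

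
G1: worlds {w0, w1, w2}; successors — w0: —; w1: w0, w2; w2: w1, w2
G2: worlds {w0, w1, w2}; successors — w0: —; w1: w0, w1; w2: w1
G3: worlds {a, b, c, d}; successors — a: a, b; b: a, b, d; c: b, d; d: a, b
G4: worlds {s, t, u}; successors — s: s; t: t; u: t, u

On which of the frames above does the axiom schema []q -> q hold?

Frame correspondent (Sahlqvist): forall x Rxx — i.e. reflexivity.
G1: fails — world w0 does not see itself.
G2: fails — world w0 does not see itself.
G3: fails — world c does not see itself.
G4: holds.
Valid on: G4.

G4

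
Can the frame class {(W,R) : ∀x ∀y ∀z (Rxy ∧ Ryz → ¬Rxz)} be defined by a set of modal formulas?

Any modally definable frame class is closed under surjective bounded morphisms.
The 7-cycle (worlds 0,1,2,3,4,5,6 with 0→1→2→3→4→5→6→0) is intransitive. Mapping every world to a single reflexive point • is a surjective bounded morphism; the reflexive point is not intransitive (R••∧R•• but R••).
Hence intransitivity is not modally definable.

Not definable by any modal formula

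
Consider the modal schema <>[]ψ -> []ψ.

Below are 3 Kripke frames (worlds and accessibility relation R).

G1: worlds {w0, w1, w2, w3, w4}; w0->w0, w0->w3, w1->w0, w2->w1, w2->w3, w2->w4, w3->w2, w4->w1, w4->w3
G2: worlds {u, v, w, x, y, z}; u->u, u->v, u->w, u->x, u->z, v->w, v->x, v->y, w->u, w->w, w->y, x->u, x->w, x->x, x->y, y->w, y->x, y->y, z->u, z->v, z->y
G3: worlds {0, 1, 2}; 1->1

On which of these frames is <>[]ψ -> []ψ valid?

This is the axiom for a generalized confluence (Geach) condition; its first-order frame correspondent is forall x forall y forall z ((xRy & xRz) -> exists w (yRw & z = w)).
G1: fails — w0Rw3, w0Rw0 but no w with w3Rw and w0=w.
G2: fails — uRv, uRu but no t with vRt and u=t.
G3: satisfies the condition.

G3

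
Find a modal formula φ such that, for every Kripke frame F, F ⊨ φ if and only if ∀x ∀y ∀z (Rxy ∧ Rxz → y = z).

A defining formula is ◇p → □p (the CD axiom).
Suppose ◇p→□p is valid. Take Rxy, Rxz and set V(p)={y}. Then ◇p at x, so □p at x, so p at z, i.e. z=y.

◇p → □p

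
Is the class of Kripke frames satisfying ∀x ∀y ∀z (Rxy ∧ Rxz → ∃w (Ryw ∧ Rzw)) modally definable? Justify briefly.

Yes, by ◇□q → □◇q

Yes: it is convergence, defined by the .2 schema ◇□q → □◇q.
Suppose ◇□q→□◇q is valid. Take Rxy, Rxz and set V(q)={w : Ryw}. Then □q at y so ◇□q at x, so □◇q at x, so ◇q at z, giving w with Rzw and Ryw.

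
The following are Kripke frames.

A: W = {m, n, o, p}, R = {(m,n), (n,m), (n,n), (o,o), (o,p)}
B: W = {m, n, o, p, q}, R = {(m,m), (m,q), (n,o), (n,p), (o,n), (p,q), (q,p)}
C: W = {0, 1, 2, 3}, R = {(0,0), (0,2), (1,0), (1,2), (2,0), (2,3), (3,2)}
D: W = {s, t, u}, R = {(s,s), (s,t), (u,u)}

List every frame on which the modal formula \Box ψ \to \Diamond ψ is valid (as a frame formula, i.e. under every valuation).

This is the axiom for seriality; its first-order frame correspondent is \forall x \exists y Rxy.
A: fails — world p has no successor.
B: holds.
C: holds.
D: fails — world t has no successor.
Valid on: B, C.

B, C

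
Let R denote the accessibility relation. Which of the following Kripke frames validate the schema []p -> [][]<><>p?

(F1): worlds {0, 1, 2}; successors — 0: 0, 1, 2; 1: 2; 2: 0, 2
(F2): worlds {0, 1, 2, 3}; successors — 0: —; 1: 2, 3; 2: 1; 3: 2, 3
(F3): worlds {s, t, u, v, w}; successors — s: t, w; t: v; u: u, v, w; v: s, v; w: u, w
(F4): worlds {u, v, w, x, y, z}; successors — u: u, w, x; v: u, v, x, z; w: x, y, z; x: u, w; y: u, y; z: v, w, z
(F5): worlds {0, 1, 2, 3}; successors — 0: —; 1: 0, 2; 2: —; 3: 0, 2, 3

The schema corresponds to a generalized confluence (Geach) condition: forall x forall z (x R^2 z -> exists w (xRw & z R^2 w)).
(F1): ✓.
(F2): fails — 2R²2 but no w with 2Rw and 2R²w.
(F3): ✓.
(F4): ✓.
(F5): fails — 3R²0 but no w with 3Rw and 0R²w.

(F1), (F3), (F4)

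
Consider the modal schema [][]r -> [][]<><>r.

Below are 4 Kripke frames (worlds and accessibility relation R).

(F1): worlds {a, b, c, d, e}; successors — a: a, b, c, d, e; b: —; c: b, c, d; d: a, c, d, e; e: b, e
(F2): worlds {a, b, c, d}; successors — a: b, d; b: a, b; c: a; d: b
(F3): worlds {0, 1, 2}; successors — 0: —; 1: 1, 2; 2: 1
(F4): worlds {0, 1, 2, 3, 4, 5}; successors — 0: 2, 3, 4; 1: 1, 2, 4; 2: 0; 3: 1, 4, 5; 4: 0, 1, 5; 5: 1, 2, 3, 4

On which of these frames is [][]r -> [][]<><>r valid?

(F2), (F3), (F4)

Frame correspondent (Sahlqvist): forall x forall z (x R^2 z -> exists w (x R^2 w & z R^2 w)) — i.e. a generalized confluence (Geach) condition.
(F1): fails — aR²b but no w with aR²w and bR²w.
(F2): satisfies the condition.
(F3): satisfies the condition.
(F4): satisfies the condition.
Valid on: (F2), (F3), (F4).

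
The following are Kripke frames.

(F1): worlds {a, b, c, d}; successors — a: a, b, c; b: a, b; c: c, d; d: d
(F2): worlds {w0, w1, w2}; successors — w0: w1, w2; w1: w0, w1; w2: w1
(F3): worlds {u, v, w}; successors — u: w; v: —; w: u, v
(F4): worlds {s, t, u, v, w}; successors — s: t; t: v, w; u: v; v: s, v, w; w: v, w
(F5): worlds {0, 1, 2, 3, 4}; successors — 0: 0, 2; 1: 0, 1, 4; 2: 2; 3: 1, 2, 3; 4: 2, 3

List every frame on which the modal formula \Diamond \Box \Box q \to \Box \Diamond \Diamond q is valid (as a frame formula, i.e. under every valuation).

(F1), (F2), (F4), (F5)

This is the axiom for a generalized confluence (Geach) condition; its first-order frame correspondent is \forall x \forall y \forall z ((xRy \wedge xRz) \to \exists w (y R^2 w \wedge z R^2 w)).
(F1): ✓.
(F2): ✓.
(F3): fails — wRu, wRv but no t with uR²t and vR²t.
(F4): ✓.
(F5): ✓.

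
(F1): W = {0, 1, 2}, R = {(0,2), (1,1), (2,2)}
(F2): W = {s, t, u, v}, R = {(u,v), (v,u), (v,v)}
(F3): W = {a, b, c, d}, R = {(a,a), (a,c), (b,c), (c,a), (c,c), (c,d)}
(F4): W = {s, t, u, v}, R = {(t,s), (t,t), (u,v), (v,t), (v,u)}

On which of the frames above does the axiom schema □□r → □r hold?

Frame correspondent (Sahlqvist): ∀x ∀y (Rxy → ∃z (Rxz ∧ Rzy)) — i.e. density.
(F1): condition met.
(F2): condition met.
(F3): condition met.
(F4): fails — Ruv but no z with Ruz and Rzv.

(F1), (F2), (F3)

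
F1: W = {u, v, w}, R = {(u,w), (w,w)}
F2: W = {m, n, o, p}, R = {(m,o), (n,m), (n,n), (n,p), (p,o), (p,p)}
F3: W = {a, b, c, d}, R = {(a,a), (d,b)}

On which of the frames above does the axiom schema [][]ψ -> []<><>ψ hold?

The schema corresponds to a generalized confluence (Geach) condition: forall x forall z (xRz -> exists w (x R^2 w & z R^2 w)).
F1: ✓.
F2: fails — mRo but no w with mR²w and oR²w.
F3: fails — dRb but no w with dR²w and bR²w.

F1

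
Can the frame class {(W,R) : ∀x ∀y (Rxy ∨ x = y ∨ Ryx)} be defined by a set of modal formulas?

If a class were modally definable it would be closed under disjoint unions (Goldblatt–Thomason).
Take 2 disjoint single-world reflexive frames: each is trivially connected, but their disjoint union has 2 worlds with no edge between distinct components, so it is not connected.
Hence connectedness of R is not modally definable.

No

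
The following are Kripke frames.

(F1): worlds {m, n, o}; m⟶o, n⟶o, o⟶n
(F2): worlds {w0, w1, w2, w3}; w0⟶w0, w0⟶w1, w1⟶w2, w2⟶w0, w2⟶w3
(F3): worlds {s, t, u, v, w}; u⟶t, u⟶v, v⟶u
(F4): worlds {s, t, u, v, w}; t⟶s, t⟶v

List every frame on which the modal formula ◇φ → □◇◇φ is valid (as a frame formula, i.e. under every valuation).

(F1)

This is the axiom for a generalized confluence (Geach) condition; its first-order frame correspondent is ∀x ∀y ∀z ((xRy ∧ xRz) → ∃w (y = w ∧ zR²w)).
(F1): holds.
(F2): fails — w0Rw1, w0Rw1 but no w with w1=w and w1R²w.
(F3): fails — uRt, uRt but no w* with t=w* and tR²w*.
(F4): fails — tRs, tRs but no w* with s=w* and sR²w*.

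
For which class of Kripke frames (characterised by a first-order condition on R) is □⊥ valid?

This is the Ver axiom.
Its frame correspondent is emptiness of R — ∀x ∀y ¬Rxy.

Emptiness of R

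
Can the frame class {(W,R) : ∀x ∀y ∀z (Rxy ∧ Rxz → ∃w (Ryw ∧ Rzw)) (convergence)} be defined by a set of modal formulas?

Yes: it is convergence, defined by the .2 schema ◇□p → □◇p.
Suppose ◇□p→□◇p is valid. Take Rxy, Rxz and set V(p)={w : Ryw}. Then □p at y so ◇□p at x, so □◇p at x, so ◇p at z, giving w with Rzw and Ryw.

Definable; ◇□p → □◇p defines it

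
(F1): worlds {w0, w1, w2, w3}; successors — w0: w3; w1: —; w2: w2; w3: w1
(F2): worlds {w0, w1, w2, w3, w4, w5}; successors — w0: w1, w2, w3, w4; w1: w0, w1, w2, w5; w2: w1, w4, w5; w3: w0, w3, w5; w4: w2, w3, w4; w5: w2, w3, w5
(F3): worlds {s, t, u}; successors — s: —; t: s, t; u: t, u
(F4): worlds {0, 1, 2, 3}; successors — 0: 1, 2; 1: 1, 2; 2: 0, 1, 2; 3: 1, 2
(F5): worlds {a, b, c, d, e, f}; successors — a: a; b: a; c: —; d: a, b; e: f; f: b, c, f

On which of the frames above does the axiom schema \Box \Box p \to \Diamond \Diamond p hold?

This is the axiom for a generalized confluence (Geach) condition; its first-order frame correspondent is \forall x \exists w (x R^2 w \wedge x R^2 w).
(F1): fails — at w1 but no w with w1R²w and w1R²w.
(F2): holds.
(F3): fails — at s but no w with sR²w and sR²w.
(F4): holds.
(F5): fails — at c but no w with cR²w and cR²w.

(F2), (F4)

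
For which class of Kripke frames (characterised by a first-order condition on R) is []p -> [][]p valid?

transitivity

Suppose □p→□□p is valid. Take Rxy, Ryz and set V(p)={w : Rxw}. Then □p at x, so □□p at x, so □p at y, so p at z, i.e. Rxz.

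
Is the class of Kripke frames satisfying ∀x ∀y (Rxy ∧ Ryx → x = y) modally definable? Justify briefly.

If a class were modally definable it would be closed under surjective bounded morphisms (Goldblatt–Thomason).
The 8-cycle (worlds a,b,c,d,e,f,g,h with a→b→c→d→e→f→g→h→a) is antisymmetric. Sending even-indexed worlds to s and odd-indexed worlds to t is a surjective bounded morphism onto the two-world frame with s↔t, which is not antisymmetric.
Hence antisymmetry is not modally definable.

No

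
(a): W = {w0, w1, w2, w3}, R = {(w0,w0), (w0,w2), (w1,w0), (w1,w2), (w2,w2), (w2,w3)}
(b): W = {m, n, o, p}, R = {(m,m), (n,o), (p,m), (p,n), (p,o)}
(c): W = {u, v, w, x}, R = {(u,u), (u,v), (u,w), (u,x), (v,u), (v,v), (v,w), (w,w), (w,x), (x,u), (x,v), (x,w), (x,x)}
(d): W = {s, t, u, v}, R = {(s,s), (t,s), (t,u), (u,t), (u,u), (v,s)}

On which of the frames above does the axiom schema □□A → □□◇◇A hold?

The schema corresponds to a generalized confluence (Geach) condition: ∀x ∀z (xR²z → ∃w (xR²w ∧ zR²w)).
(a): fails — w0R²w3 but no w with w0R²w and w3R²w.
(b): fails — pR²o but no w with pR²w and oR²w.
(c): condition met.
(d): condition met.
Valid on: (c), (d).

(c), (d)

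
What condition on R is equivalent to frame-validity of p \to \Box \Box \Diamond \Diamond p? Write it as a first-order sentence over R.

This is a Sahlqvist (Geach-type) schema ◇^0□^0p → □^2◇^2p.
Minimal-valuation argument: fix x; take any y with xR^0y and any z with xR^2z. Set V(p) to the set of worlds R-reachable from y in exactly 0 steps. Then □^0p holds at y, so the antecedent holds at x; validity forces ◇^2p at z, giving a w with zR^2w and yR^0w.
First-order correspondent: \forall x \forall z (x R^2 z \to \exists w (x = w \wedge z R^2 w)).

\forall x \forall z (x R^2 z \to \exists w (x = w \wedge z R^2 w))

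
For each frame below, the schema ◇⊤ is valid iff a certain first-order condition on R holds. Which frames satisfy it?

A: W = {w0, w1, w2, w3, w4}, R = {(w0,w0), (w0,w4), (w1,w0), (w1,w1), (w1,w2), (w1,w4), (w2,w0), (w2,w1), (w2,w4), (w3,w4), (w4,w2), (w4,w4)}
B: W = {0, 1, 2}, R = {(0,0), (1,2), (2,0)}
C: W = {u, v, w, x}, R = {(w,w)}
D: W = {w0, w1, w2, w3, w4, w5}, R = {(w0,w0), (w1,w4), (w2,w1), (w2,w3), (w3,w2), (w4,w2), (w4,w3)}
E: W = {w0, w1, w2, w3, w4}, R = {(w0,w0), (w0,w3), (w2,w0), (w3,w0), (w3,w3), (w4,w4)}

A, B

This is the axiom for seriality; its first-order frame correspondent is ∀x ∃y Rxy.
A: satisfies the condition.
B: satisfies the condition.
C: fails — world u has no successor.
D: fails — world w5 has no successor.
E: fails — world w1 has no successor.
Valid on: A, B.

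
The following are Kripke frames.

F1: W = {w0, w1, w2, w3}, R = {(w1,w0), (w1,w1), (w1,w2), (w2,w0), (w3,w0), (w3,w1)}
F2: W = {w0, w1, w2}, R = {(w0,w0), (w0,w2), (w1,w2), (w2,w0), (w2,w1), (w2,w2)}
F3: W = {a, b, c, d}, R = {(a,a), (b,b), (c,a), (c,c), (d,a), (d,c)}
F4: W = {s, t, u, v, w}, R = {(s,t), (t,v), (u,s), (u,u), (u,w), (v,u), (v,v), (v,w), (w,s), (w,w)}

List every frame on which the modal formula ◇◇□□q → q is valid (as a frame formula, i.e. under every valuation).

This is the axiom for a generalized confluence (Geach) condition; its first-order frame correspondent is ∀x ∀y (xR²y → ∃w (yR²w ∧ x = w)).
F1: fails — w1R²w0 but no w with w0R²w and w1=w.
F2: condition met.
F3: fails — cR²a but no w with aR²w and c=w.
F4: fails — tR²v but no w* with vR²w* and t=w*.

F2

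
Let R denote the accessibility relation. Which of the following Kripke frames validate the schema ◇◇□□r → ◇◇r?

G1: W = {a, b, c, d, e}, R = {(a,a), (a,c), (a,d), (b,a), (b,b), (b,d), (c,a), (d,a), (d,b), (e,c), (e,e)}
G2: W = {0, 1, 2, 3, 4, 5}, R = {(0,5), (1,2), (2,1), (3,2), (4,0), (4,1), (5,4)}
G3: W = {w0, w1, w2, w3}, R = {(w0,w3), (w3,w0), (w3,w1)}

Frame correspondent (Sahlqvist): ∀x ∀y (xR²y → ∃w (yR²w ∧ xR²w)) — i.e. a generalized confluence (Geach) condition.
G1: satisfies the condition.
G2: fails — 0R²4 but no w with 4R²w and 0R²w.
G3: fails — w0R²w1 but no w with w1R²w and w0R²w.
Valid on: G1.

G1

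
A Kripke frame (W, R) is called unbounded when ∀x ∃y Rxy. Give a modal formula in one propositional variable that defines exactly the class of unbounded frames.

The condition is seriality. The D schema □r → ◇r defines it.
Suppose □r→◇r is valid. At any x set V(r)=W. Then □r at x, so ◇r at x, so x has a successor.

□r → ◇r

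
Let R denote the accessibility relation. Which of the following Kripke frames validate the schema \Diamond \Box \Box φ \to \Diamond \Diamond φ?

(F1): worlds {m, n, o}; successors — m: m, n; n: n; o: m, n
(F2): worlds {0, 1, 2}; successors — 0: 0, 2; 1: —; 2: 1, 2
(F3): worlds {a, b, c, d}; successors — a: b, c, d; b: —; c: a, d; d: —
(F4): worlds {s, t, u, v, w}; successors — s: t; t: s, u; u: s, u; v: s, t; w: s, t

(F1), (F4)

Frame correspondent (Sahlqvist): \forall x \forall y (xRy \to \exists w (y R^2 w \wedge x R^2 w)) — i.e. a generalized confluence (Geach) condition.
(F1): holds.
(F2): fails — 2R1 but no w with 1R²w and 2R²w.
(F3): fails — aRb but no w with bR²w and aR²w.
(F4): holds.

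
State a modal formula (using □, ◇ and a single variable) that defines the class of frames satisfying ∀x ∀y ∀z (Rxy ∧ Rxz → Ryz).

A defining formula is ◇q → □◇q (the 5 axiom).
Suppose ◇q→□◇q is valid. Take Rxy, Rxz and set V(q)={y}. Then ◇q at x, so □◇q at x, so ◇q at z, so some w with Rzw has q; w=y, i.e. Rzy. By symmetry of the argument, Ryz.

◇q → □◇q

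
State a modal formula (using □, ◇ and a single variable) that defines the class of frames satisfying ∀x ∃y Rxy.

This is seriality; the standard corresponding axiom is D: □ψ → ◇ψ.
Suppose □ψ→◇ψ is valid. At any x set V(ψ)=W. Then □ψ at x, so ◇ψ at x, so x has a successor.

□ψ → ◇ψ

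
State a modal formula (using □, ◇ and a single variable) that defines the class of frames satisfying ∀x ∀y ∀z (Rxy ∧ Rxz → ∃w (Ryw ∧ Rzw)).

A defining formula is ◇□r → □◇r (the .2 axiom).

◇□r → □◇r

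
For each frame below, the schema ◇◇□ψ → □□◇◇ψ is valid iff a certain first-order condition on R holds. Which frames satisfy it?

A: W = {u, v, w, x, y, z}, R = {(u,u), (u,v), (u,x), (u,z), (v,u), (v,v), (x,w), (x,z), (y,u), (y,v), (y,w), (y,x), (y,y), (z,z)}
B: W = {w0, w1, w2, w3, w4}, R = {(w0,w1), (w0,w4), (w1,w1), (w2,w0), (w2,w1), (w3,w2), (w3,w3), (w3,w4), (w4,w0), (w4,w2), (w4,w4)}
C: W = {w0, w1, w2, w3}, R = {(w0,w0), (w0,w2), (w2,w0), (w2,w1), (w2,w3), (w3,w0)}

Frame correspondent (Sahlqvist): ∀x ∀y ∀z ((xR²y ∧ xR²z) → ∃w (yRw ∧ zR²w)) — i.e. a generalized confluence (Geach) condition.
A: fails — uR²u, uR²w but no t with uRt and wR²t.
B: fails — w0R²w4, w0R²w1 but no w with w4Rw and w1R²w.
C: fails — w0R²w0, w0R²w1 but no w with w0Rw and w1R²w.
Valid on no frame.

none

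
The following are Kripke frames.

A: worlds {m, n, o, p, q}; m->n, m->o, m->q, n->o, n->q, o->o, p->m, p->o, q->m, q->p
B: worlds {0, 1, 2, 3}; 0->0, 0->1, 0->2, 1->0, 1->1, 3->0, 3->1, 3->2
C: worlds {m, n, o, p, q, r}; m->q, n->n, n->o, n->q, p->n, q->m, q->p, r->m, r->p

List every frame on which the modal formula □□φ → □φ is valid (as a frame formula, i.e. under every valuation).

B

The schema corresponds to density: ∀x ∀y (Rxy → ∃z (Rxz ∧ Rzy)).
A: fails — Rpm but no z with Rpz and Rzm.
B: condition met.
C: fails — Rrm but no z with Rrz and Rzm.
Valid on: B.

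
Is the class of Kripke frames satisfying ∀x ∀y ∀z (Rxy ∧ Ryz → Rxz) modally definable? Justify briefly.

The condition is transitivity. A defining modal formula is □p → □□p.
Suppose □p→□□p is valid. Take Rxy, Ryz and set V(p)={w : Rxw}. Then □p at x, so □□p at x, so □p at y, so p at z, i.e. Rxz.

Definable; □p → □□p defines it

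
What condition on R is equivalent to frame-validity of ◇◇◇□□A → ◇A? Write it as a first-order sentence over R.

∀x ∀y (xR³y → ∃w (yR²w ∧ xRw))

This is a Sahlqvist (Geach-type) schema ◇^3□^2A → □^0◇^1A.
Minimal-valuation argument: fix x; take any y with xR^3y and any z with xR^0z. Set V(A) to the set of worlds R-reachable from y in exactly 2 steps. Then □^2A holds at y, so the antecedent holds at x; validity forces ◇^1A at z, giving a w with zR^1w and yR^2w.
First-order correspondent: ∀x ∀y (xR³y → ∃w (yR²w ∧ xRw)).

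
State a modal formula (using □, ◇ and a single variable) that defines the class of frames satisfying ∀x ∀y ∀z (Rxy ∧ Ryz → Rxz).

□r → □□r

A defining formula is □r → □□r (the 4 axiom).
Suppose □r→□□r is valid. Take Rxy, Ryz and set V(r)={w : Rxw}. Then □r at x, so □□r at x, so □r at y, so r at z, i.e. Rxz.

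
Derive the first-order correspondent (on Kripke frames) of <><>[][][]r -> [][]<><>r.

This is a Sahlqvist (Geach-type) schema ◇^2□^3r → □^2◇^2r.
Minimal-valuation argument: fix x; take any y with xR^2y and any z with xR^2z. Set V(r) to the set of worlds R-reachable from y in exactly 3 steps. Then □^3r holds at y, so the antecedent holds at x; validity forces ◇^2r at z, giving a w with zR^2w and yR^3w.
First-order correspondent: forall x forall y forall z ((x R^2 y & x R^2 z) -> exists w (y R^3 w & z R^2 w)).

forall x forall y forall z ((x R^2 y & x R^2 z) -> exists w (y R^3 w & z R^2 w))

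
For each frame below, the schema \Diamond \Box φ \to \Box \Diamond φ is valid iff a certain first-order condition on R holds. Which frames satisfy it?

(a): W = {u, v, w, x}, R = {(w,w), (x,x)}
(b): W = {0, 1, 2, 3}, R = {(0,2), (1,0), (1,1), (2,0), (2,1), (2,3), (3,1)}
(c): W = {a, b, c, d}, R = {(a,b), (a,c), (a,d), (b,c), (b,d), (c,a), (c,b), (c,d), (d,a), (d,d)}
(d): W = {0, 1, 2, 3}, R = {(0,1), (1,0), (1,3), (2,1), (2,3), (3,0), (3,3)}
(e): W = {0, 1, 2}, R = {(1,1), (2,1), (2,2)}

(a), (c), (e)

This is the axiom for convergence; its first-order frame correspondent is \forall x \forall y \forall z (Rxy \wedge Rxz \to \exists w (Ryw \wedge Rzw)).
(a): ✓.
(b): fails — R10 and R11 but 0 and 1 have no common successor.
(c): ✓.
(d): fails — R10 and R13 but 0 and 3 have no common successor.
(e): ✓.
Valid on: (a), (c), (e).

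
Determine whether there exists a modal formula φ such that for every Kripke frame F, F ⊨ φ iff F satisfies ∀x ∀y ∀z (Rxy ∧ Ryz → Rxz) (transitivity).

This is a Sahlqvist condition; the 4 axiom □p → □□p defines it.

Yes, by □p → □□p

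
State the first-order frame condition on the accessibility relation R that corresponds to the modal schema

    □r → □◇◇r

∀x ∀z (xRz → ∃w (xRw ∧ zR²w))

This is a Sahlqvist (Geach-type) schema ◇^0□^1r → □^1◇^2r.
First-order correspondent: ∀x ∀z (xRz → ∃w (xRw ∧ zR²w)).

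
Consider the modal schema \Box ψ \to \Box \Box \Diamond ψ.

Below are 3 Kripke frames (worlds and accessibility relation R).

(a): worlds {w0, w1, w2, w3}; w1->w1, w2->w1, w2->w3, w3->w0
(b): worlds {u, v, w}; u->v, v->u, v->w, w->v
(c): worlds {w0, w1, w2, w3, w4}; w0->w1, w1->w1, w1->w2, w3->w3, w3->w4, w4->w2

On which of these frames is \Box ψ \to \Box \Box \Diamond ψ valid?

This is the axiom for a generalized confluence (Geach) condition; its first-order frame correspondent is \forall x \forall z (x R^2 z \to \exists w (xRw \wedge zRw)).
(a): fails — w2R²w0 but no w with w2Rw and w0Rw.
(b): ✓.
(c): fails — w0R²w2 but no w with w0Rw and w2Rw.
Valid on: (b).

(b)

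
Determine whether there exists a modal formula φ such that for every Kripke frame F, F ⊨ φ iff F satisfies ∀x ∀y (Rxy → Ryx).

Yes: it is symmetry, defined by the B schema r → □◇r.
Suppose r→□◇r is valid. Take Rxy and set V(r)={x}. Then r at x, so □◇r at x, so ◇r at y, so some z with Ryz has r; z=x, i.e. Ryx.

Yes — defined by r → □◇r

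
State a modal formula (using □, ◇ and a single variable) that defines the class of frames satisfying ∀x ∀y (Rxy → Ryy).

The condition is shift-reflexivity. The T□ schema □(□r → r) defines it.
Suppose □(□r→r) is valid. Take Rxy and set V(r)={w : Ryw}. Then at y, □r holds; since □(□r→r) at x, □r→r at y, so r at y, i.e. Ryy.

□(□r → r)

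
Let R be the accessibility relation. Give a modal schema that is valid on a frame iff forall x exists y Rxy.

The condition is seriality. The D schema □ψ → ◇ψ defines it.
Suppose □ψ→◇ψ is valid. At any x set V(ψ)=W. Then □ψ at x, so ◇ψ at x, so x has a successor.

□ψ → ◇ψ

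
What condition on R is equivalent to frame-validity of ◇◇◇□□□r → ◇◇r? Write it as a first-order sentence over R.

∀x ∀y (xR³y → ∃w (yR³w ∧ xR²w))

This is a Sahlqvist (Geach-type) schema ◇^3□^3r → □^0◇^2r.
Minimal-valuation argument: fix x; take any y with xR^3y and any z with xR^0z. Set V(r) to the set of worlds R-reachable from y in exactly 3 steps. Then □^3r holds at y, so the antecedent holds at x; validity forces ◇^2r at z, giving a w with zR^2w and yR^3w.
First-order correspondent: ∀x ∀y (xR³y → ∃w (yR³w ∧ xR²w)).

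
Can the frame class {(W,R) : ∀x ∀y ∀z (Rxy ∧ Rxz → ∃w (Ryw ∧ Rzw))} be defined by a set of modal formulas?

Definable; ◇□r → □◇r defines it

The condition is convergence. A defining modal formula is ◇□r → □◇r.
Suppose ◇□r→□◇r is valid. Take Rxy, Rxz and set V(r)={w : Ryw}. Then □r at y so ◇□r at x, so □◇r at x, so ◇r at z, giving w with Rzw and Ryw.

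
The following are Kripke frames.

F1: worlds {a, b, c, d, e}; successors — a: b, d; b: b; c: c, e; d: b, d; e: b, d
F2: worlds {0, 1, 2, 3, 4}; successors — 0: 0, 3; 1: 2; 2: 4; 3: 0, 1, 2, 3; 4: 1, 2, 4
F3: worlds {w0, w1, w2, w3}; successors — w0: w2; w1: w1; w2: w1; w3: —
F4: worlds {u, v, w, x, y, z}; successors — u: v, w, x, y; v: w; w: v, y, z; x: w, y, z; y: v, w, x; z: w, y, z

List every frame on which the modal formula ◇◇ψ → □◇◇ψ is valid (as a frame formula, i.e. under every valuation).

F3

This is the axiom for a generalized confluence (Geach) condition; its first-order frame correspondent is ∀x ∀y ∀z ((xR²y ∧ xRz) → ∃w (y = w ∧ zR²w)).
F1: fails — aR²d, aRb but no w with d=w and bR²w.
F2: fails — 3R²0, 3R1 but no w with 0=w and 1R²w.
F3: holds.
F4: fails — uR²w, uRv but no t with w=t and vR²t.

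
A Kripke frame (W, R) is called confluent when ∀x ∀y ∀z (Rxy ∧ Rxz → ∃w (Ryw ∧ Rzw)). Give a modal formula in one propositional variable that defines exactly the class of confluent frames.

A defining formula is ◇□p → □◇p (the .2 axiom).
Suppose ◇□p→□◇p is valid. Take Rxy, Rxz and set V(p)={w : Ryw}. Then □p at y so ◇□p at x, so □◇p at x, so ◇p at z, giving w with Rzw and Ryw.

◇□p → □◇p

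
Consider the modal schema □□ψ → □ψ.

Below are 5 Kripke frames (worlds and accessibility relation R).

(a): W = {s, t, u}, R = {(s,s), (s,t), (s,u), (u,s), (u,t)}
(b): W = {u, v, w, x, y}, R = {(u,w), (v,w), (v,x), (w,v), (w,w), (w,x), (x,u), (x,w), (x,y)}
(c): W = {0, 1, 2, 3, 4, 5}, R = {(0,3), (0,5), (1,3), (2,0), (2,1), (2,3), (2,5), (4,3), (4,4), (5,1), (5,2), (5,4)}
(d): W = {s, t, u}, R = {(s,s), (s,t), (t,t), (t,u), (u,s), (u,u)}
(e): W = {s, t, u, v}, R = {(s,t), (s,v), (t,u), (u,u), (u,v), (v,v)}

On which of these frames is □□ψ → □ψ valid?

(a), (d)

Frame correspondent (Sahlqvist): ∀x ∀y (Rxy → ∃z (Rxz ∧ Rzy)) — i.e. density.
(a): satisfies the condition.
(b): fails — Rxu but no z with Rxz and Rzu.
(c): fails — R20 but no z with R2z and Rz0.
(d): satisfies the condition.
(e): fails — Rst but no z with Rsz and Rzt.
Valid on: (a), (d).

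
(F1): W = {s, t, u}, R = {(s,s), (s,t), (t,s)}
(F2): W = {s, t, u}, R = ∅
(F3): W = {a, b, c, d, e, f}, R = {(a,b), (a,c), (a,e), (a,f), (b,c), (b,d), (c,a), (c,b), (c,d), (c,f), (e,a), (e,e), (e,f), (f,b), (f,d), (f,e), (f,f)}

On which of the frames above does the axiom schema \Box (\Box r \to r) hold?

(F2)

Frame correspondent (Sahlqvist): \forall x \forall y (Rxy \to Ryy) — i.e. shift-reflexivity.
(F1): fails — Rst but not Rtt.
(F2): satisfies the condition.
(F3): fails — Rbc but not Rcc.
Valid on: (F2).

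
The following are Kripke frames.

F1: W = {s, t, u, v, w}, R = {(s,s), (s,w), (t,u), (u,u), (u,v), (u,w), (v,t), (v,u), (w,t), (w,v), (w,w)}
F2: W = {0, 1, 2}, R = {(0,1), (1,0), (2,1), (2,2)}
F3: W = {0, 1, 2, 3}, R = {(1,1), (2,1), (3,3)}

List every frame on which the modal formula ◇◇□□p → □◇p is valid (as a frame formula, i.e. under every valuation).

The schema corresponds to a generalized confluence (Geach) condition: ∀x ∀y ∀z ((xR²y ∧ xRz) → ∃w (yR²w ∧ zRw)).
F1: satisfies the condition.
F2: fails — 2R²0, 2R2 but no w with 0R²w and 2Rw.
F3: satisfies the condition.

F1, F3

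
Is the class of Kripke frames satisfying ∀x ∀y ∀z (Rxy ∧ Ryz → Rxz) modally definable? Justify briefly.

Yes, by □q → □□q

This is a Sahlqvist condition; the 4 axiom □q → □□q defines it.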